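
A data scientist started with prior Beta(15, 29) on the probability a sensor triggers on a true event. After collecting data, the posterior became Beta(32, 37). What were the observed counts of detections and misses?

A Beta(a, b) prior with s successes and f failures in binomial data gives a Beta(a+s, b+f) posterior.
So s = 32 − 15 = 17 and f = 37 − 29 = 8.

17 detections and 8 misses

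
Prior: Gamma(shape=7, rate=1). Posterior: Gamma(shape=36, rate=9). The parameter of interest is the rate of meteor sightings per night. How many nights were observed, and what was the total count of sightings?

n = 8 nights with total 29 sightings

A Gamma(α, β) prior (rate parametrization) on a Poisson rate with n observations summing to S gives posterior Gamma(α+S, β+n).
Matching: Σxᵢ = 36 − 7 = 29 and n = 9 − 1 = 8.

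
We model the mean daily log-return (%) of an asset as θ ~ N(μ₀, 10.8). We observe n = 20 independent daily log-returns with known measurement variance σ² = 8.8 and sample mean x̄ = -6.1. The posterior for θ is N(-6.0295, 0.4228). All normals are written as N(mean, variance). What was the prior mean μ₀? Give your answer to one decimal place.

μ₀ = -4.3

The posterior mean is a precision-weighted average: μ_n = (τ₀μ₀ + τ_data·x̄)/(τ₀+τ_data), with τ₀=1/σ₀² and τ_data=n/σ².
Here τ₀ = 1/10.8 = 0.092593 and τ_data = 20/8.8 = 2.272727, so τ_n = 2.365320.
Rearranging for μ₀: μ₀ = (μ_n·τ_n − τ_data·x̄)/τ₀ = (-6.0295·2.365320 − 2.272727·-6.1) / 0.092593 = -0.398062/0.092593 ≈ -4.3.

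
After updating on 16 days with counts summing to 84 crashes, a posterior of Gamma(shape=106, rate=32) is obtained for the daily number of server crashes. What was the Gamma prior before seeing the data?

Gamma(shape=22, rate=16)

A Gamma(α, β) prior (rate parametrization) on a Poisson rate with n observations summing to S gives posterior Gamma(α+S, β+n).
So α = 106 − 84 = 22 and β = 32 − 16 = 16.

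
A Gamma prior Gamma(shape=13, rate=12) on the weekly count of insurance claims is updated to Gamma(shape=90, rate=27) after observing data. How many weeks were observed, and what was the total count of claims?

A Gamma(α, β) prior (rate parametrization) on a Poisson rate with n observations summing to S gives posterior Gamma(α+S, β+n).
Matching: Σxᵢ = 90 − 13 = 77 and n = 27 − 12 = 15.

n = 15 weeks with total 77 claims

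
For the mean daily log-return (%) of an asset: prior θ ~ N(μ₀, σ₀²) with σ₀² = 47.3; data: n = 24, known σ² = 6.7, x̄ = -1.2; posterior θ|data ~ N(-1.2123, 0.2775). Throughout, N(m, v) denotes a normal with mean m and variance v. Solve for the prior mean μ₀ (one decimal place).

μ₀ = -3.3

With known observation variance, the Normal–Normal posterior has precision τ_n = τ₀ + n/σ² and mean μ_n = (τ₀μ₀ + (n/σ²)x̄)/τ_n.
Here τ₀ = 1/47.3 = 0.021142 and τ_data = 24/6.7 = 3.582090, so τ_n = 3.603232.
Rearranging for μ₀: μ₀ = (μ_n·τ_n − τ_data·x̄)/τ₀ = (-1.2123·3.603232 − 3.582090·-1.2) / 0.021142 = -0.069690/0.021142 ≈ -3.3.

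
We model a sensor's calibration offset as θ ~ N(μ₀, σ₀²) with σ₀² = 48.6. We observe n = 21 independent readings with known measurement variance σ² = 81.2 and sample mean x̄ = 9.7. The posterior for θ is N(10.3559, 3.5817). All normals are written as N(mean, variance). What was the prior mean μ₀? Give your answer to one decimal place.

The posterior mean is a precision-weighted average: μ_n = (τ₀μ₀ + τ_data·x̄)/(τ₀+τ_data), with τ₀=1/σ₀² and τ_data=n/σ².
Here τ₀ = 1/48.6 = 0.020576 and τ_data = 21/81.2 = 0.258621, so τ_n = 0.279197.
Rearranging for μ₀: μ₀ = (μ_n·τ_n − τ_data·x̄)/τ₀ = (10.3559·0.279197 − 0.258621·9.7) / 0.020576 = 0.382713/0.020576 ≈ 18.6.

μ₀ = 18.6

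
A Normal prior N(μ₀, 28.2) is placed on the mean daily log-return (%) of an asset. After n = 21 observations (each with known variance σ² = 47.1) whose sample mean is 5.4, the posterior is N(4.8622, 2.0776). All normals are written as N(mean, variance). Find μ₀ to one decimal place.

μ₀ = -1.9

The posterior mean is a precision-weighted average: μ_n = (τ₀μ₀ + τ_data·x̄)/(τ₀+τ_data), with τ₀=1/σ₀² and τ_data=n/σ².
Here τ₀ = 1/28.2 = 0.035461 and τ_data = 21/47.1 = 0.445860, so τ_n = 0.481321.
Rearranging for μ₀: μ₀ = (μ_n·τ_n − τ_data·x̄)/τ₀ = (4.8622·0.481321 − 0.445860·5.4) / 0.035461 = -0.067365/0.035461 ≈ -1.9.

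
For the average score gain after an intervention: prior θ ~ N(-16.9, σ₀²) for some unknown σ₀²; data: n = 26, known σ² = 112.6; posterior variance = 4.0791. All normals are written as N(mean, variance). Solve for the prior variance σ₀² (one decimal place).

For the Normal–Normal model with known σ², precisions add: τ_n = τ₀ + n/σ².
So 1/σ₀² = 1/4.0791 − 26/112.6 = 0.245152 − 0.230906 = 0.014246.
Hence σ₀² = 1/0.014246 ≈ 70.2.

σ₀² = 70.2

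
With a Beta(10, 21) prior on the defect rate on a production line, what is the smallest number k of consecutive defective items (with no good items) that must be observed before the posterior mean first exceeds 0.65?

k = 30

After k defective items and 0 good items the posterior is Beta(10+k, 21), with mean (10+k)/(10+21+k).
Set (10+k)/(31+k) > 0.65 and solve: k > (0.65·31 − 10)/(1 − 0.65) = 29.000.
The smallest integer exceeding 29.000 is 30, and checking k=30: (40)/(61) = 0.6557 > 0.65.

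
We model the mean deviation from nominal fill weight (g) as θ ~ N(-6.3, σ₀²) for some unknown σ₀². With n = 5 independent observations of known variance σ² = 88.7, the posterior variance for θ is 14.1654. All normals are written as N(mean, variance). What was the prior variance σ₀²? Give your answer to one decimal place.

σ₀² = 70.3

Posterior precision equals prior precision plus data precision: 1/σ_n² = 1/σ₀² + n/σ².
So 1/σ₀² = 1/14.1654 − 5/88.7 = 0.070595 − 0.056370 = 0.014225.
Hence σ₀² = 1/0.014225 ≈ 70.3.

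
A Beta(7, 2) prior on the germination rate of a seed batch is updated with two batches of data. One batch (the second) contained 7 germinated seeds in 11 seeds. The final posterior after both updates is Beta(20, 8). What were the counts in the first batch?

Sequential conjugate updates are equivalent to a single update on the pooled data, so total successes = posterior α − prior α and total failures = posterior β − prior β.
Total across both batches: 20−7=13 germinated seeds, 8−2=6 non-germinating seeds.
Subtract the second batch: 13−7=6 germinated seeds and 6−4=2 non-germinating seeds.

6 germinated seeds and 2 non-germinating seeds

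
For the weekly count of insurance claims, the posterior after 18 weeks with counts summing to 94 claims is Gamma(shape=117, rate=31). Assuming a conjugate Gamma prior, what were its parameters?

Gamma(shape=23, rate=13)

A Gamma(α, β) prior (rate parametrization) on a Poisson rate with n observations summing to S gives posterior Gamma(α+S, β+n).
So α = 117 − 94 = 23 and β = 31 − 18 = 13.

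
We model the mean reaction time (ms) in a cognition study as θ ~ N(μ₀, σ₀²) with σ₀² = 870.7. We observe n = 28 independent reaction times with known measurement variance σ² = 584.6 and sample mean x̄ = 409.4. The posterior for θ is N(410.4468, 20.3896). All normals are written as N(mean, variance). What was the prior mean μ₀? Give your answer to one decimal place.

μ₀ = 454.1

The posterior mean is a precision-weighted average: μ_n = (τ₀μ₀ + τ_data·x̄)/(τ₀+τ_data), with τ₀=1/σ₀² and τ_data=n/σ².
Here τ₀ = 1/870.7 = 0.001149 and τ_data = 28/584.6 = 0.047896, so τ_n = 0.049045.
Rearranging for μ₀: μ₀ = (μ_n·τ_n − τ_data·x̄)/τ₀ = (410.4468·0.049045 − 0.047896·409.4) / 0.001149 = 0.521741/0.001149 ≈ 454.1.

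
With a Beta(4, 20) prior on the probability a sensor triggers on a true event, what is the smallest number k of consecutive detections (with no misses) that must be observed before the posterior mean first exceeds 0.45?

k = 13

After k detections and 0 misses the posterior is Beta(4+k, 20), with mean (4+k)/(4+20+k).
Set (4+k)/(24+k) > 0.45 and solve: k > (0.45·24 − 4)/(1 − 0.45) = 12.364.
The smallest integer exceeding 12.364 is 13, and checking k=13: (17)/(37) = 0.4595 > 0.45.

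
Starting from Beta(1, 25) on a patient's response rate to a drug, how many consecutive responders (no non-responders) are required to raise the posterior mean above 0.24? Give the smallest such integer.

k = 7

After k responders and 0 non-responders the posterior is Beta(1+k, 25), with mean (1+k)/(1+25+k).
Set (1+k)/(26+k) > 0.24 and solve: k > (0.24·26 − 1)/(1 − 0.24) = 6.895.
The smallest integer exceeding 6.895 is 7.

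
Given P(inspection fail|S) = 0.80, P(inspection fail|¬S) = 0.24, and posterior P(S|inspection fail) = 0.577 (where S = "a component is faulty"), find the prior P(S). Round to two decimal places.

In odds form, posterior odds = prior odds × likelihood ratio, so prior odds = posterior odds ÷ LR.
Posterior odds = 0.577/(1−0.577) = 1.3641. LR = 0.80/0.24 = 3.3333.
Prior odds = 1.3641/3.3333 = 0.4092, so P(S) = 0.4092/(1+0.4092) ≈ 0.29.

P(S) = 0.29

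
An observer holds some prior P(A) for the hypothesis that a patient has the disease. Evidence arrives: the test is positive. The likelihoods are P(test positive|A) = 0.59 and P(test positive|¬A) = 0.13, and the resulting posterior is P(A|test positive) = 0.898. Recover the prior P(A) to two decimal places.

Bayes' rule in odds form gives O(A|E) = O(A)·[P(E|A)/P(E|¬A)], hence O(A) = O(A|E)/LR.
Posterior odds = 0.898/(1−0.898) = 8.8039. LR = 0.59/0.13 = 4.5385.
Prior odds = 8.8039/4.5385 = 1.9398, so P(A) = 1.9398/(1+1.9398) ≈ 0.66.

P(A) = 0.66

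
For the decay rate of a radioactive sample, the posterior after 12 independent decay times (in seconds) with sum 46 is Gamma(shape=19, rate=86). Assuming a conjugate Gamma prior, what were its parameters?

Gamma(shape=7, rate=40)

Gamma–exponential conjugacy: posterior shape = α + n, posterior rate = β + Σtᵢ.
So α = 19 − 12 = 7 and β = 86 − 46 = 40.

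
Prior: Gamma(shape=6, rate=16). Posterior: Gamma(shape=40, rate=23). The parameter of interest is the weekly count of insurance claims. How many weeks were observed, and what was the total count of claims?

A Gamma(α, β) prior (rate parametrization) on a Poisson rate with n observations summing to S gives posterior Gamma(α+S, β+n).
Matching: Σxᵢ = 40 − 6 = 34 and n = 23 − 16 = 7.

n = 7 weeks with total 34 claims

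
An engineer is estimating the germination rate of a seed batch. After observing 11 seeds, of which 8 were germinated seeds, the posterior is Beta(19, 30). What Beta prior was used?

Beta(11, 27)

A Beta(α, β) prior with s successes and f failures in binomial data gives a Beta(α+s, β+f) posterior.
Subtract the data counts: 19−8=11, 30−3=27.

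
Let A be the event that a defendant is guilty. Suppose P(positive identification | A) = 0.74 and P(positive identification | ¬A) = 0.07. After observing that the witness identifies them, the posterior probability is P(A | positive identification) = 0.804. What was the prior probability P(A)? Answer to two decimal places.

P(A) = 0.28

Bayes' rule in odds form gives O(A|E) = O(A)·[P(E|A)/P(E|¬A)], hence O(A) = O(A|E)/LR.
Posterior odds = 0.804/(1−0.804) = 4.1020. LR = 0.74/0.07 = 10.5714.
Prior odds = 4.1020/10.5714 = 0.3880, so P(A) = 0.3880/(1+0.3880) ≈ 0.28.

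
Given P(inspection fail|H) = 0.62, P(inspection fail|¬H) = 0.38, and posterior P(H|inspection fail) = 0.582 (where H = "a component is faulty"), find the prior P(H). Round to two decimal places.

P(H) = 0.46

In odds form, posterior odds = prior odds × likelihood ratio, so prior odds = posterior odds ÷ LR.
Posterior odds = 0.582/(1−0.582) = 1.3923. LR = 0.62/0.38 = 1.6316.
Prior odds = 1.3923/1.6316 = 0.8533, so P(H) = 0.8533/(1+0.8533) ≈ 0.46.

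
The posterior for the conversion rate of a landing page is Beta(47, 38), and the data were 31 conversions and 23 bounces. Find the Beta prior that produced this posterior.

Beta(16, 15)

A Beta(α, β) prior with s successes and f failures in binomial data gives a Beta(α+s, β+f) posterior.
Subtract the data counts: 47−31=16, 38−23=15.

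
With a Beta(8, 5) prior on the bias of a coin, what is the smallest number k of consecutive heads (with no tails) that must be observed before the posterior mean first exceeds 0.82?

k = 15

After k heads and 0 tails the posterior is Beta(8+k, 5), with mean (8+k)/(8+5+k).
Set (8+k)/(13+k) > 0.82 and solve: k > (0.82·13 − 8)/(1 − 0.82) = 14.778.
The smallest integer exceeding 14.778 is 15, and checking k=15: (23)/(28) = 0.8214 > 0.82.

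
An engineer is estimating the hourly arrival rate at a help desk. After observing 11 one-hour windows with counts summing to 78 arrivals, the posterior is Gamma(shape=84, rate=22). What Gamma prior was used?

Gamma(shape=6, rate=11)

Gamma–Poisson conjugacy: posterior shape = α + Σxᵢ, posterior rate = β + n.
So α = 84 − 78 = 6 and β = 22 − 11 = 11.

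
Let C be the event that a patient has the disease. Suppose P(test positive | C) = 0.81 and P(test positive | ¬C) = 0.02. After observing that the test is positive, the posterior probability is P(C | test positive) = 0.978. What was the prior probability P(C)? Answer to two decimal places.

Bayes' rule in odds form gives O(C|E) = O(C)·[P(E|C)/P(E|¬C)], hence O(C) = O(C|E)/LR.
Posterior odds = 0.978/(1−0.978) = 44.4545. LR = 0.81/0.02 = 40.5000.
Prior odds = 44.4545/40.5000 = 1.0976, so P(C) = 1.0976/(1+1.0976) ≈ 0.52.

P(C) = 0.52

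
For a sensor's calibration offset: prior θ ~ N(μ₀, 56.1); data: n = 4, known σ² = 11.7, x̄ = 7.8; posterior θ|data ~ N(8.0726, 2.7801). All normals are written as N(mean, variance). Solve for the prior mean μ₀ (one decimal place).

With known observation variance, the Normal–Normal posterior has precision τ_n = τ₀ + n/σ² and mean μ_n = (τ₀μ₀ + (n/σ²)x̄)/τ_n.
Here τ₀ = 1/56.1 = 0.017825 and τ_data = 4/11.7 = 0.341880, so τ_n = 0.359705.
Rearranging for μ₀: μ₀ = (μ_n·τ_n − τ_data·x̄)/τ₀ = (8.0726·0.359705 − 0.341880·7.8) / 0.017825 = 0.237091/0.017825 ≈ 13.3.

μ₀ = 13.3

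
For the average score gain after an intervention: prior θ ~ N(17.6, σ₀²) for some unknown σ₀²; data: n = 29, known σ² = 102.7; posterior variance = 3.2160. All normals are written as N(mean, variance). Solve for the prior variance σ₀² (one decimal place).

Posterior precision equals prior precision plus data precision: 1/σ_n² = 1/σ₀² + n/σ².
So 1/σ₀² = 1/3.2160 − 29/102.7 = 0.310945 − 0.282376 = 0.028569.
Hence σ₀² = 1/0.028569 ≈ 35.0.

σ₀² = 35.0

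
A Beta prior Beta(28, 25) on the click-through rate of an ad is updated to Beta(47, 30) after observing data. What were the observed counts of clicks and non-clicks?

Beta is conjugate to the binomial likelihood: posterior = Beta(a+s, b+f).
So s = 47 − 28 = 19 and f = 30 − 25 = 5.

19 clicks and 5 non-clicks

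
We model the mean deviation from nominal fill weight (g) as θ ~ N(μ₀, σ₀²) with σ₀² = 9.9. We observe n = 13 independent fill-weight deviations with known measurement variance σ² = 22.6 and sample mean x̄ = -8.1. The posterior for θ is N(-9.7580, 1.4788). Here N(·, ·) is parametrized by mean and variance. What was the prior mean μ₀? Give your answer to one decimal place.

The posterior mean is a precision-weighted average: μ_n = (τ₀μ₀ + τ_data·x̄)/(τ₀+τ_data), with τ₀=1/σ₀² and τ_data=n/σ².
Here τ₀ = 1/9.9 = 0.101010 and τ_data = 13/22.6 = 0.575221, so τ_n = 0.676231.
Rearranging for μ₀: μ₀ = (μ_n·τ_n − τ_data·x̄)/τ₀ = (-9.7580·0.676231 − 0.575221·-8.1) / 0.101010 = -1.939372/0.101010 ≈ -19.2.

μ₀ = -19.2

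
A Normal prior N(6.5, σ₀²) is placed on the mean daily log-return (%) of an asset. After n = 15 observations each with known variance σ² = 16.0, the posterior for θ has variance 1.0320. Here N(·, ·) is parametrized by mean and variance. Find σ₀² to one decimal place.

σ₀² = 31.8

Posterior precision equals prior precision plus data precision: 1/σ_n² = 1/σ₀² + n/σ².
So 1/σ₀² = 1/1.0320 − 15/16.0 = 0.968992 − 0.937500 = 0.031492.
Hence σ₀² = 1/0.031492 ≈ 31.8.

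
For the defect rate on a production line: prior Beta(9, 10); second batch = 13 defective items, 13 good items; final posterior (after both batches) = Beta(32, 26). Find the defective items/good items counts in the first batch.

Because Beta–binomial updating is additive in the counts, the combined data contributed (α_post−α_prior, β_post−β_prior) successes and failures.
Total across both batches: 32−9=23 defective items, 26−10=16 good items.
Subtract the second batch: 23−13=10 defective items and 16−13=3 good items.

10 defective items and 3 good items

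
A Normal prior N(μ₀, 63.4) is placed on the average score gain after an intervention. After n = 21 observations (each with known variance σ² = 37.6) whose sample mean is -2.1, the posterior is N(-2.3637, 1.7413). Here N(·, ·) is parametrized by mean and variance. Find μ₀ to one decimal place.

The posterior mean is a precision-weighted average: μ_n = (τ₀μ₀ + τ_data·x̄)/(τ₀+τ_data), with τ₀=1/σ₀² and τ_data=n/σ².
Here τ₀ = 1/63.4 = 0.015773 and τ_data = 21/37.6 = 0.558511, so τ_n = 0.574284.
Rearranging for μ₀: μ₀ = (μ_n·τ_n − τ_data·x̄)/τ₀ = (-2.3637·0.574284 − 0.558511·-2.1) / 0.015773 = -0.184562/0.015773 ≈ -11.7.

μ₀ = -11.7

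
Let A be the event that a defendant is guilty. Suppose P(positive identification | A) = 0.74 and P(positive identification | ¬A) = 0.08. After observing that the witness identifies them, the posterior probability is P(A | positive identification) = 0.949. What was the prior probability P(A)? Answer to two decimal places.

P(A) = 0.67

Bayes' rule in odds form gives O(A|E) = O(A)·[P(E|A)/P(E|¬A)], hence O(A) = O(A|E)/LR.
Posterior odds = 0.949/(1−0.949) = 18.6078. LR = 0.74/0.08 = 9.2500.
Prior odds = 18.6078/9.2500 = 2.0117, so P(A) = 2.0117/(1+2.0117) ≈ 0.67.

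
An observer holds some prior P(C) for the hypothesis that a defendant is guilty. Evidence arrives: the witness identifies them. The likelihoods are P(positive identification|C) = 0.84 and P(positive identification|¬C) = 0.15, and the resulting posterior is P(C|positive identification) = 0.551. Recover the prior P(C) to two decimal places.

Bayes' rule in odds form gives O(C|E) = O(C)·[P(E|C)/P(E|¬C)], hence O(C) = O(C|E)/LR.
Posterior odds = 0.551/(1−0.551) = 1.2272. LR = 0.84/0.15 = 5.6000.
Prior odds = 1.2272/5.6000 = 0.2191, so P(C) = 0.2191/(1+0.2191) ≈ 0.18.

P(C) = 0.18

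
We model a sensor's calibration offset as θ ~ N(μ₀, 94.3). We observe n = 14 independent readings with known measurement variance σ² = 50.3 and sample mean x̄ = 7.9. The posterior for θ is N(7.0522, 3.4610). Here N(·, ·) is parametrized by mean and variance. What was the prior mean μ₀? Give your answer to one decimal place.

The posterior mean is a precision-weighted average: μ_n = (τ₀μ₀ + τ_data·x̄)/(τ₀+τ_data), with τ₀=1/σ₀² and τ_data=n/σ².
Here τ₀ = 1/94.3 = 0.010604 and τ_data = 14/50.3 = 0.278330, so τ_n = 0.288934.
Rearranging for μ₀: μ₀ = (μ_n·τ_n − τ_data·x̄)/τ₀ = (7.0522·0.288934 − 0.278330·7.9) / 0.010604 = -0.161187/0.010604 ≈ -15.2.

μ₀ = -15.2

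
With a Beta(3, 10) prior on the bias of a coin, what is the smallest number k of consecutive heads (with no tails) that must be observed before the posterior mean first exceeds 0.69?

After k heads and 0 tails the posterior is Beta(3+k, 10), with mean (3+k)/(3+10+k).
Set (3+k)/(13+k) > 0.69 and solve: k > (0.69·13 − 3)/(1 − 0.69) = 19.258.
The smallest integer exceeding 19.258 is 20, and checking k=20: (23)/(33) = 0.6970 > 0.69.

k = 20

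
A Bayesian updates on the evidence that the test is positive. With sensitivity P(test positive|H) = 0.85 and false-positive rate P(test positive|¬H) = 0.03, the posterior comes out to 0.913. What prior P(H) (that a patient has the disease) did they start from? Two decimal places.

In odds form, posterior odds = prior odds × likelihood ratio, so prior odds = posterior odds ÷ LR.
Posterior odds = 0.913/(1−0.913) = 10.4943. LR = 0.85/0.03 = 28.3333.
Prior odds = 10.4943/28.3333 = 0.3704, so P(H) = 0.3704/(1+0.3704) ≈ 0.27.

P(H) = 0.27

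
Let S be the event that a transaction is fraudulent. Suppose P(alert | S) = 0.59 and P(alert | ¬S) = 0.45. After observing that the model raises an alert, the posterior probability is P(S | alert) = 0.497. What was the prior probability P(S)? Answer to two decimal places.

In odds form, posterior odds = prior odds × likelihood ratio, so prior odds = posterior odds ÷ LR.
Posterior odds = 0.497/(1−0.497) = 0.9881. LR = 0.59/0.45 = 1.3111.
Prior odds = 0.9881/1.3111 = 0.7536, so P(S) = 0.7536/(1+0.7536) ≈ 0.43.

P(S) = 0.43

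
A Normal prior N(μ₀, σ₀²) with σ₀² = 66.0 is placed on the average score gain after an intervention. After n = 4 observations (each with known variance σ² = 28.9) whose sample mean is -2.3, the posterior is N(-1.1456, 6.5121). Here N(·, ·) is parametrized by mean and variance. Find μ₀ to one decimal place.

μ₀ = 9.4

The posterior mean is a precision-weighted average: μ_n = (τ₀μ₀ + τ_data·x̄)/(τ₀+τ_data), with τ₀=1/σ₀² and τ_data=n/σ².
Here τ₀ = 1/66.0 = 0.015152 and τ_data = 4/28.9 = 0.138408, so τ_n = 0.153560.
Rearranging for μ₀: μ₀ = (μ_n·τ_n − τ_data·x̄)/τ₀ = (-1.1456·0.153560 − 0.138408·-2.3) / 0.015152 = 0.142420/0.015152 ≈ 9.4.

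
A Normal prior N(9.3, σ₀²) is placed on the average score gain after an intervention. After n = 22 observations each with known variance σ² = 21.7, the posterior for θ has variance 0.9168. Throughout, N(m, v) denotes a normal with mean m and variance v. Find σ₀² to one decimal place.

Posterior precision equals prior precision plus data precision: 1/σ_n² = 1/σ₀² + n/σ².
So 1/σ₀² = 1/0.9168 − 22/21.7 = 1.090750 − 1.013825 = 0.076925.
Hence σ₀² = 1/0.076925 ≈ 13.0.

σ₀² = 13.0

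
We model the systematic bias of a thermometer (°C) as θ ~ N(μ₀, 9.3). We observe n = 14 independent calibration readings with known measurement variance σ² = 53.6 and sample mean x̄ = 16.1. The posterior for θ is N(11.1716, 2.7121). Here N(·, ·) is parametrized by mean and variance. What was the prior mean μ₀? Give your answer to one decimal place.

μ₀ = -0.8

The posterior mean is a precision-weighted average: μ_n = (τ₀μ₀ + τ_data·x̄)/(τ₀+τ_data), with τ₀=1/σ₀² and τ_data=n/σ².
Here τ₀ = 1/9.3 = 0.107527 and τ_data = 14/53.6 = 0.261194, so τ_n = 0.368721.
Rearranging for μ₀: μ₀ = (μ_n·τ_n − τ_data·x̄)/τ₀ = (11.1716·0.368721 − 0.261194·16.1) / 0.107527 = -0.086020/0.107527 ≈ -0.8.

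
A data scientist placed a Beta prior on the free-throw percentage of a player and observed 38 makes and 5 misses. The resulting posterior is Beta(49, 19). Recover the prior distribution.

Beta is conjugate to the binomial likelihood: posterior = Beta(a+s, b+f).
So a = 49 − 38 = 11 and b = 19 − 5 = 14.

Beta(11, 14)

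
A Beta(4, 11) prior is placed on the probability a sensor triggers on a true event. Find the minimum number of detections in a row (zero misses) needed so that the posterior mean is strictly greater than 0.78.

k = 36

After k detections and 0 misses the posterior is Beta(4+k, 11), with mean (4+k)/(4+11+k).
Set (4+k)/(15+k) > 0.78 and solve: k > (0.78·15 − 4)/(1 − 0.78) = 35.000.
The smallest integer exceeding 35.000 is 36, and checking k=36: (40)/(51) = 0.7843 > 0.78.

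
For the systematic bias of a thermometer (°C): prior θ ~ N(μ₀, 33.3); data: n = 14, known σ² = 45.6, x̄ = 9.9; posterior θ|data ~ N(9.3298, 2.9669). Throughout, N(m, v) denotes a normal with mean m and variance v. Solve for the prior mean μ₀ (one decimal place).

μ₀ = 3.5

The posterior mean is a precision-weighted average: μ_n = (τ₀μ₀ + τ_data·x̄)/(τ₀+τ_data), with τ₀=1/σ₀² and τ_data=n/σ².
Here τ₀ = 1/33.3 = 0.030030 and τ_data = 14/45.6 = 0.307018, so τ_n = 0.337048.
Rearranging for μ₀: μ₀ = (μ_n·τ_n − τ_data·x̄)/τ₀ = (9.3298·0.337048 − 0.307018·9.9) / 0.030030 = 0.105112/0.030030 ≈ 3.5.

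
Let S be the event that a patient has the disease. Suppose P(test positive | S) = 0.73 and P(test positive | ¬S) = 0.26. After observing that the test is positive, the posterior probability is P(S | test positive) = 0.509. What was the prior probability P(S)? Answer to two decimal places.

P(S) = 0.27

In odds form, posterior odds = prior odds × likelihood ratio, so prior odds = posterior odds ÷ LR.
Posterior odds = 0.509/(1−0.509) = 1.0367. LR = 0.73/0.26 = 2.8077.
Prior odds = 1.0367/2.8077 = 0.3692, so P(S) = 0.3692/(1+0.3692) ≈ 0.27.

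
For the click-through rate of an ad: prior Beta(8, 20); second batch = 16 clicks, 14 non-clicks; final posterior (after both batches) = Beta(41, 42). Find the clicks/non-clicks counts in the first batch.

Sequential conjugate updates are equivalent to a single update on the pooled data, so total successes = posterior α − prior α and total failures = posterior β − prior β.
Total across both batches: 41−8=33 clicks, 42−20=22 non-clicks.
Subtract the second batch: 33−16=17 clicks and 22−14=8 non-clicks.

17 clicks and 8 non-clicks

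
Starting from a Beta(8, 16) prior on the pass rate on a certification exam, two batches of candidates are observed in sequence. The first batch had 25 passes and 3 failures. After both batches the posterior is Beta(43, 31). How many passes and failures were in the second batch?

10 passes and 12 failures

Because Beta–binomial updating is additive in the counts, the combined data contributed (α_post−α_prior, β_post−β_prior) successes and failures.
Total across both batches: 43−8=35 passes, 31−16=15 failures.
Subtract the first batch: 35−25=10 passes and 15−3=12 failures.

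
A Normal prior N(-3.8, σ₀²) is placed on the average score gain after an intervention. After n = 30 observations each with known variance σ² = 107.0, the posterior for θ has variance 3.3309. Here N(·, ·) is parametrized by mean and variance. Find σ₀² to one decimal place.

σ₀² = 50.4

For the Normal–Normal model with known σ², precisions add: τ_n = τ₀ + n/σ².
So 1/σ₀² = 1/3.3309 − 30/107.0 = 0.300219 − 0.280374 = 0.019845.
Hence σ₀² = 1/0.019845 ≈ 50.4.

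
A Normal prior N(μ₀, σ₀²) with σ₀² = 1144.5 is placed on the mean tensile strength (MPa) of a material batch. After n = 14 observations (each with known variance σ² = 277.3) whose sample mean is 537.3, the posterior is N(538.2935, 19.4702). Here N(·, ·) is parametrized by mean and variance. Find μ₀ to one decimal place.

μ₀ = 595.7

The posterior mean is a precision-weighted average: μ_n = (τ₀μ₀ + τ_data·x̄)/(τ₀+τ_data), with τ₀=1/σ₀² and τ_data=n/σ².
Here τ₀ = 1/1144.5 = 0.000874 and τ_data = 14/277.3 = 0.050487, so τ_n = 0.051361.
Rearranging for μ₀: μ₀ = (μ_n·τ_n − τ_data·x̄)/τ₀ = (538.2935·0.051361 − 0.050487·537.3) / 0.000874 = 0.520627/0.000874 ≈ 595.7.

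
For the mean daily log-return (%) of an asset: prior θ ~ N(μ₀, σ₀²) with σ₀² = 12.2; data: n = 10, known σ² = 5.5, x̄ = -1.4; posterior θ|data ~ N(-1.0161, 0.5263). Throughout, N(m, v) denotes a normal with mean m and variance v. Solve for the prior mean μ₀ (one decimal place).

The posterior mean is a precision-weighted average: μ_n = (τ₀μ₀ + τ_data·x̄)/(τ₀+τ_data), with τ₀=1/σ₀² and τ_data=n/σ².
Here τ₀ = 1/12.2 = 0.081967 and τ_data = 10/5.5 = 1.818182, so τ_n = 1.900149.
Rearranging for μ₀: μ₀ = (μ_n·τ_n − τ_data·x̄)/τ₀ = (-1.0161·1.900149 − 1.818182·-1.4) / 0.081967 = 0.614713/0.081967 ≈ 7.5.

μ₀ = 7.5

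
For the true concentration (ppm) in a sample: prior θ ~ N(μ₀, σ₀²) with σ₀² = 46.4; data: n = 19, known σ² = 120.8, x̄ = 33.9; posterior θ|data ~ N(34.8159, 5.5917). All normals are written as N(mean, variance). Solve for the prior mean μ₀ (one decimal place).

μ₀ = 41.5

With known observation variance, the Normal–Normal posterior has precision τ_n = τ₀ + n/σ² and mean μ_n = (τ₀μ₀ + (n/σ²)x̄)/τ_n.
Here τ₀ = 1/46.4 = 0.021552 and τ_data = 19/120.8 = 0.157285, so τ_n = 0.178837.
Rearranging for μ₀: μ₀ = (μ_n·τ_n − τ_data·x̄)/τ₀ = (34.8159·0.178837 − 0.157285·33.9) / 0.021552 = 0.894410/0.021552 ≈ 41.5.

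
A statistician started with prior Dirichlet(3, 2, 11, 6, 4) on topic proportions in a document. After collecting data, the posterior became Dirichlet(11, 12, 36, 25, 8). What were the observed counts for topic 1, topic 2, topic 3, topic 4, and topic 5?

counts (8, 10, 25, 19, 4)

For a Dirichlet(α) prior with multinomial counts c, the posterior is Dirichlet(α + c) componentwise.
Counts are posterior − prior componentwise: 11−3=8, 12−2=10, 36−11=25, 25−6=19, 8−4=4.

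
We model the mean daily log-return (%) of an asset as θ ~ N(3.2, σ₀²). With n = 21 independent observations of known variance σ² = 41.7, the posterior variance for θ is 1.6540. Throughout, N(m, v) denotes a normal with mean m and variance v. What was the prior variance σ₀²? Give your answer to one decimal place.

For the Normal–Normal model with known σ², precisions add: τ_n = τ₀ + n/σ².
So 1/σ₀² = 1/1.6540 − 21/41.7 = 0.604595 − 0.503597 = 0.100998.
Hence σ₀² = 1/0.100998 ≈ 9.9.

σ₀² = 9.9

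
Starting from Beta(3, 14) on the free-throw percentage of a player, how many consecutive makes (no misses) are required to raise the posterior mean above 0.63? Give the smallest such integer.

k = 21

After k makes and 0 misses the posterior is Beta(3+k, 14), with mean (3+k)/(3+14+k).
Set (3+k)/(17+k) > 0.63 and solve: k > (0.63·17 − 3)/(1 − 0.63) = 20.838.
The smallest integer exceeding 20.838 is 21.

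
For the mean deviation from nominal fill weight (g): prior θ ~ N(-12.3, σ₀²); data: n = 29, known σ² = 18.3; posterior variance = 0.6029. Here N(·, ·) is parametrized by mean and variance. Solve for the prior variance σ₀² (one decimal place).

Posterior precision equals prior precision plus data precision: 1/σ_n² = 1/σ₀² + n/σ².
So 1/σ₀² = 1/0.6029 − 29/18.3 = 1.658650 − 1.584699 = 0.073951.
Hence σ₀² = 1/0.073951 ≈ 13.5.

σ₀² = 13.5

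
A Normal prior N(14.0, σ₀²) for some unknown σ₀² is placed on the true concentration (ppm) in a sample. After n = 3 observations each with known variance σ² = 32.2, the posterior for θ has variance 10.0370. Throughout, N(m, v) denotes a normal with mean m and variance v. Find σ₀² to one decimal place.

σ₀² = 154.7

For the Normal–Normal model with known σ², precisions add: τ_n = τ₀ + n/σ².
So 1/σ₀² = 1/10.0370 − 3/32.2 = 0.099631 − 0.093168 = 0.006463.
Hence σ₀² = 1/0.006463 ≈ 154.7.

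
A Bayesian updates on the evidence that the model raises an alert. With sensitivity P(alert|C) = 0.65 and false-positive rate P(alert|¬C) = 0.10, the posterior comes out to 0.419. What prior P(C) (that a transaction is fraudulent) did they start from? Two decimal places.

P(C) = 0.10

In odds form, posterior odds = prior odds × likelihood ratio, so prior odds = posterior odds ÷ LR.
Posterior odds = 0.419/(1−0.419) = 0.7212. LR = 0.65/0.10 = 6.5000.
Prior odds = 0.7212/6.5000 = 0.1110, so P(C) = 0.1110/(1+0.1110) ≈ 0.10.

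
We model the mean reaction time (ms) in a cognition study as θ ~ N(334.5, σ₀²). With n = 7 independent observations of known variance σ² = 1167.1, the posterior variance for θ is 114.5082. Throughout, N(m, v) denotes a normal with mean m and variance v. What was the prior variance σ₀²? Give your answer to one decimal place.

For the Normal–Normal model with known σ², precisions add: τ_n = τ₀ + n/σ².
So 1/σ₀² = 1/114.5082 − 7/1167.1 = 0.008733 − 0.005998 = 0.002735.
Hence σ₀² = 1/0.002735 ≈ 365.6.

σ₀² = 365.6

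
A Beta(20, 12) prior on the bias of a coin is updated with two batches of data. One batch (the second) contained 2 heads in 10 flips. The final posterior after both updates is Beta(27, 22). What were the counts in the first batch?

Sequential conjugate updates are equivalent to a single update on the pooled data, so total successes = posterior α − prior α and total failures = posterior β − prior β.
Total across both batches: 27−20=7 heads, 22−12=10 tails.
Subtract the second batch: 7−2=5 heads and 10−8=2 tails.

5 heads and 2 tails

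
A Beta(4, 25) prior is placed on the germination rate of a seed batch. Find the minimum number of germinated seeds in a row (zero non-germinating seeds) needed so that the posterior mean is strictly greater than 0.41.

After k germinated seeds and 0 non-germinating seeds the posterior is Beta(4+k, 25), with mean (4+k)/(4+25+k).
Set (4+k)/(29+k) > 0.41 and solve: k > (0.41·29 − 4)/(1 − 0.41) = 13.373.
The smallest integer exceeding 13.373 is 14, and checking k=14: (18)/(43) = 0.4186 > 0.41.

k = 14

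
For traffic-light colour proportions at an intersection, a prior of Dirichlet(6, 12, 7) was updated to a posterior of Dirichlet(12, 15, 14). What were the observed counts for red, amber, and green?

counts (6, 3, 7)

For a Dirichlet(α) prior with multinomial counts c, the posterior is Dirichlet(α + c) componentwise.
Counts are posterior − prior componentwise: 12−6=6, 15−12=3, 14−7=7.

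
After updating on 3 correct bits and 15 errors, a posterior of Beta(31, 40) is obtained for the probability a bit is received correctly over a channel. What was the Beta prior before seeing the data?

Under Beta–binomial conjugacy the posterior parameters are (α+s, β+f).
So α = 31 − 3 = 28 and β = 40 − 15 = 25.

Beta(28, 25)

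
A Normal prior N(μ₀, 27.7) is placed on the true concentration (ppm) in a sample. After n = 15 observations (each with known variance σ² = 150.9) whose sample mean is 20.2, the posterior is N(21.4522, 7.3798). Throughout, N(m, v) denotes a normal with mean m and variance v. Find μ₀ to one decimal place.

The posterior mean is a precision-weighted average: μ_n = (τ₀μ₀ + τ_data·x̄)/(τ₀+τ_data), with τ₀=1/σ₀² and τ_data=n/σ².
Here τ₀ = 1/27.7 = 0.036101 and τ_data = 15/150.9 = 0.099404, so τ_n = 0.135505.
Rearranging for μ₀: μ₀ = (μ_n·τ_n − τ_data·x̄)/τ₀ = (21.4522·0.135505 − 0.099404·20.2) / 0.036101 = 0.898920/0.036101 ≈ 24.9.

μ₀ = 24.9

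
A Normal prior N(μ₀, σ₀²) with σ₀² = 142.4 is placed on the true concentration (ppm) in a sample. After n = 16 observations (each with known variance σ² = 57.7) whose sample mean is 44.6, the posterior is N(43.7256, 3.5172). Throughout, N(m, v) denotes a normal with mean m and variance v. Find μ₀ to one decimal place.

μ₀ = 9.2

The posterior mean is a precision-weighted average: μ_n = (τ₀μ₀ + τ_data·x̄)/(τ₀+τ_data), with τ₀=1/σ₀² and τ_data=n/σ².
Here τ₀ = 1/142.4 = 0.007022 and τ_data = 16/57.7 = 0.277296, so τ_n = 0.284318.
Rearranging for μ₀: μ₀ = (μ_n·τ_n − τ_data·x̄)/τ₀ = (43.7256·0.284318 − 0.277296·44.6) / 0.007022 = 0.064574/0.007022 ≈ 9.2.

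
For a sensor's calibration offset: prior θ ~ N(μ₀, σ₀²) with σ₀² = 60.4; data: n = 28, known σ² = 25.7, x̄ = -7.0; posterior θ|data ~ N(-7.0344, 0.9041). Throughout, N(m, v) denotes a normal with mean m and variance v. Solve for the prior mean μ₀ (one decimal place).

μ₀ = -9.3

The posterior mean is a precision-weighted average: μ_n = (τ₀μ₀ + τ_data·x̄)/(τ₀+τ_data), with τ₀=1/σ₀² and τ_data=n/σ².
Here τ₀ = 1/60.4 = 0.016556 and τ_data = 28/25.7 = 1.089494, so τ_n = 1.106050.
Rearranging for μ₀: μ₀ = (μ_n·τ_n − τ_data·x̄)/τ₀ = (-7.0344·1.106050 − 1.089494·-7.0) / 0.016556 = -0.153940/0.016556 ≈ -9.3.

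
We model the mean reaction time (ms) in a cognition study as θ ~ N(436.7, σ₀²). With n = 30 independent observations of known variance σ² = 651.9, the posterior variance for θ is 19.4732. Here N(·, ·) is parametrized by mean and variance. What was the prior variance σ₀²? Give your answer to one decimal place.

For the Normal–Normal model with known σ², precisions add: τ_n = τ₀ + n/σ².
So 1/σ₀² = 1/19.4732 − 30/651.9 = 0.051353 − 0.046019 = 0.005334.
Hence σ₀² = 1/0.005334 ≈ 187.5.

σ₀² = 187.5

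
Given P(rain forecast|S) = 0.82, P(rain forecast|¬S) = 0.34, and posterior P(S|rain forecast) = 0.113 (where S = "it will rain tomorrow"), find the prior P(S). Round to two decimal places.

P(S) = 0.05

Bayes' rule in odds form gives O(S|E) = O(S)·[P(E|S)/P(E|¬S)], hence O(S) = O(S|E)/LR.
Posterior odds = 0.113/(1−0.113) = 0.1274. LR = 0.82/0.34 = 2.4118.
Prior odds = 0.1274/2.4118 = 0.0528, so P(S) = 0.0528/(1+0.0528) ≈ 0.05.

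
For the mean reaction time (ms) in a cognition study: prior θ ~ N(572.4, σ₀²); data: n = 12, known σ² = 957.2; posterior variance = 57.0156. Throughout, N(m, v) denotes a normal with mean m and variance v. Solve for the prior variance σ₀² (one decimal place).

σ₀² = 199.9

Posterior precision equals prior precision plus data precision: 1/σ_n² = 1/σ₀² + n/σ².
So 1/σ₀² = 1/57.0156 − 12/957.2 = 0.017539 − 0.012537 = 0.005002.
Hence σ₀² = 1/0.005002 ≈ 199.9.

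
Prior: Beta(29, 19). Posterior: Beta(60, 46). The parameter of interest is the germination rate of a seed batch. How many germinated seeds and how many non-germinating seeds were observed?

A Beta(a, b) prior with s successes and f failures in binomial data gives a Beta(a+s, b+f) posterior.
Match parameters: s=60−29=31, f=46−19=27.

31 germinated seeds and 27 non-germinating seeds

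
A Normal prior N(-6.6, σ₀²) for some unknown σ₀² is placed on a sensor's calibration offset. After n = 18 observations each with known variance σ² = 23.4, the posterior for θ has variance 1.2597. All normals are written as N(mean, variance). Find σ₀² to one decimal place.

For the Normal–Normal model with known σ², precisions add: τ_n = τ₀ + n/σ².
So 1/σ₀² = 1/1.2597 − 18/23.4 = 0.793840 − 0.769231 = 0.024609.
Hence σ₀² = 1/0.024609 ≈ 40.6.

σ₀² = 40.6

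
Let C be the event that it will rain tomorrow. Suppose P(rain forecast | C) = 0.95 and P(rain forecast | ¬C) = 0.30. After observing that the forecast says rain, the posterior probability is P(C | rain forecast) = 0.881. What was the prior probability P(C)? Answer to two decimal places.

Bayes' rule in odds form gives O(C|E) = O(C)·[P(E|C)/P(E|¬C)], hence O(C) = O(C|E)/LR.
Posterior odds = 0.881/(1−0.881) = 7.4034. LR = 0.95/0.30 = 3.1667.
Prior odds = 7.4034/3.1667 = 2.3379, so P(C) = 2.3379/(1+2.3379) ≈ 0.70.

P(C) = 0.70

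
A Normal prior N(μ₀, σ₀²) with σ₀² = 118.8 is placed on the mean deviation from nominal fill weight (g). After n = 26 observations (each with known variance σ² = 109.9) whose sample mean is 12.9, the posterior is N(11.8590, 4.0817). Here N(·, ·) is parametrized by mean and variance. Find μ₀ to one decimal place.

The posterior mean is a precision-weighted average: μ_n = (τ₀μ₀ + τ_data·x̄)/(τ₀+τ_data), with τ₀=1/σ₀² and τ_data=n/σ².
Here τ₀ = 1/118.8 = 0.008418 and τ_data = 26/109.9 = 0.236579, so τ_n = 0.244997.
Rearranging for μ₀: μ₀ = (μ_n·τ_n − τ_data·x̄)/τ₀ = (11.8590·0.244997 − 0.236579·12.9) / 0.008418 = -0.146450/0.008418 ≈ -17.4.

μ₀ = -17.4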